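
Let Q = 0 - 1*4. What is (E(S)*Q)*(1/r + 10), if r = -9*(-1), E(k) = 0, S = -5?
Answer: 0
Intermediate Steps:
Q = -4 (Q = 0 - 4 = -4)
r = 9
(E(S)*Q)*(1/r + 10) = (0*(-4))*(1/9 + 10) = 0*(⅑ + 10) = 0*(91/9) = 0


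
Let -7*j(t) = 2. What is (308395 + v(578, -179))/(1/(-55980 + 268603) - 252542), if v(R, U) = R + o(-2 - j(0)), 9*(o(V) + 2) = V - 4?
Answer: -4138734973859/3382862972895 ≈ -1.2234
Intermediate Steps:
j(t) = -2/7 (j(t) = -⅐*2 = -2/7)
o(V) = -22/9 + V/9 (o(V) = -2 + (V - 4)/9 = -2 + (-4 + V)/9 = -2 + (-4/9 + V/9) = -22/9 + V/9)
v(R, U) = -166/63 + R (v(R, U) = R + (-22/9 + (-2 - 1*(-2/7))/9) = R + (-22/9 + (-2 + 2/7)/9) = R + (-22/9 + (⅑)*(-12/7)) = R + (-22/9 - 4/21) = R - 166/63 = -166/63 + R)
(308395 + v(578, -179))/(1/(-55980 + 268603) - 252542) = (308395 + (-166/63 + 578))/(1/(-55980 + 268603) - 252542) = (308395 + 36248/63)/(1/212623 - 252542) = 19465133/(63*(1/212623 - 252542)) = 19465133/(63*(-53696237665/212623)) = (19465133/63)*(-212623/53696237665) = -4138734973859/3382862972895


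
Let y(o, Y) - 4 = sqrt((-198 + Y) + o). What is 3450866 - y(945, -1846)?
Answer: 3450862 - I*sqrt(1099) ≈ 3.4509e+6 - 33.151*I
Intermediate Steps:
y(o, Y) = 4 + sqrt(-198 + Y + o) (y(o, Y) = 4 + sqrt((-198 + Y) + o) = 4 + sqrt(-198 + Y + o))
3450866 - y(945, -1846) = 3450866 - (4 + sqrt(-198 - 1846 + 945)) = 3450866 - (4 + sqrt(-1099)) = 3450866 - (4 + I*sqrt(1099)) = 3450866 + (-4 - I*sqrt(1099)) = 3450862 - I*sqrt(1099)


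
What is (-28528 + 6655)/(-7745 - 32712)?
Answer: 951/1759 ≈ 0.54065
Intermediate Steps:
(-28528 + 6655)/(-7745 - 32712) = -21873/(-40457) = -21873*(-1/40457) = 951/1759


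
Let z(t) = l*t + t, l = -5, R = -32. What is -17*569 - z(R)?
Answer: -9801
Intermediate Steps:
z(t) = -4*t (z(t) = -5*t + t = -4*t)
-17*569 - z(R) = -17*569 - (-4)*(-32) = -9673 - 1*128 = -9673 - 128 = -9801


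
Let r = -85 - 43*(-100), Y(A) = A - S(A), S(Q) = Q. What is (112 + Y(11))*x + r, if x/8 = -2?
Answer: 2423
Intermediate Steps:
x = -16 (x = 8*(-2) = -16)
Y(A) = 0 (Y(A) = A - A = 0)
r = 4215 (r = -85 + 4300 = 4215)
(112 + Y(11))*x + r = (112 + 0)*(-16) + 4215 = 112*(-16) + 4215 = -1792 + 4215 = 2423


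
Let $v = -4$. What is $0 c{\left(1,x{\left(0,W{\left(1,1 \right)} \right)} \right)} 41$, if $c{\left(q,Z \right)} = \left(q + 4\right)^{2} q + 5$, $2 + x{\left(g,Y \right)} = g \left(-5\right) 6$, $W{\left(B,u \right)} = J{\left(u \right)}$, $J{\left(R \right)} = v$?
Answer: $0$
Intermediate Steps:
$J{\left(R \right)} = -4$
$W{\left(B,u \right)} = -4$
$x{\left(g,Y \right)} = -2 - 30 g$ ($x{\left(g,Y \right)} = -2 + g \left(-5\right) 6 = -2 + - 5 g 6 = -2 - 30 g$)
$c{\left(q,Z \right)} = 5 + q \left(4 + q\right)^{2}$ ($c{\left(q,Z \right)} = \left(4 + q\right)^{2} q + 5 = q \left(4 + q\right)^{2} + 5 = 5 + q \left(4 + q\right)^{2}$)
$0 c{\left(1,x{\left(0,W{\left(1,1 \right)} \right)} \right)} 41 = 0 \left(5 + 1 \left(4 + 1\right)^{2}\right) 41 = 0 \left(5 + 1 \cdot 5^{2}\right) 41 = 0 \left(5 + 1 \cdot 25\right) 41 = 0 \left(5 + 25\right) 41 = 0 \cdot 30 \cdot 41 = 0 \cdot 41 = 0$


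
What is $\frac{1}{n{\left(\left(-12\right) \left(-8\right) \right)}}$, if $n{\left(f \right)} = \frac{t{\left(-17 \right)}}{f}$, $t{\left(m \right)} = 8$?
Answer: $12$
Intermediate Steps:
$n{\left(f \right)} = \frac{8}{f}$
$\frac{1}{n{\left(\left(-12\right) \left(-8\right) \right)}} = \frac{1}{8 \frac{1}{\left(-12\right) \left(-8\right)}} = \frac{1}{8 \cdot \frac{1}{96}} = \frac{1}{\frac{1}{12}} = 12$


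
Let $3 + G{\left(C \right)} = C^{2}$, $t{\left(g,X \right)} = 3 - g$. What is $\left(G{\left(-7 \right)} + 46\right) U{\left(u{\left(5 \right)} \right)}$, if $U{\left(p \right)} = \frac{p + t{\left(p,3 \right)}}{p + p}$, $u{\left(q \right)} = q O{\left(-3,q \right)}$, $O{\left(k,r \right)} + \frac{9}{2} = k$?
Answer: $- \frac{92}{25} \approx -3.68$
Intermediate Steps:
$O{\left(k,r \right)} = - \frac{9}{2} + k$
$u{\left(q \right)} = - \frac{15 q}{2}$ ($u{\left(q \right)} = q \left(- \frac{9}{2} - 3\right) = q \left(- \frac{15}{2}\right) = - \frac{15 q}{2}$)
$G{\left(C \right)} = -3 + C^{2}$
$U{\left(p \right)} = \frac{3}{2 p}$ ($U{\left(p \right)} = \frac{p - \left(-3 + p\right)}{p + p} = \frac{3}{2 p}$)
$\left(G{\left(-7 \right)} + 46\right) U{\left(u{\left(5 \right)} \right)} = \left(\left(-3 + \left(-7\right)^{2}\right) + 46\right) \frac{3}{2 \left(\left(- \frac{15}{2}\right) 5\right)} = \left(\left(-3 + 49\right) + 46\right) \frac{3}{2 \left(- \frac{75}{2}\right)} = \left(46 + 46\right) \frac{3}{2} \left(- \frac{2}{75}\right) = 92 \left(- \frac{1}{25}\right) = - \frac{92}{25}$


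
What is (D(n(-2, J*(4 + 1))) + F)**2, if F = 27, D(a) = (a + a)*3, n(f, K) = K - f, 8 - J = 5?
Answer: 16641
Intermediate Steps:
J = 3 (J = 8 - 1*5 = 8 - 5 = 3)
D(a) = 6*a (D(a) = (2*a)*3 = 6*a)
(D(n(-2, J*(4 + 1))) + F)**2 = (6*(3*(4 + 1) - 1*(-2)) + 27)**2 = (6*(3*5 + 2) + 27)**2 = (6*(15 + 2) + 27)**2 = (6*17 + 27)**2 = (102 + 27)**2 = 129**2 = 16641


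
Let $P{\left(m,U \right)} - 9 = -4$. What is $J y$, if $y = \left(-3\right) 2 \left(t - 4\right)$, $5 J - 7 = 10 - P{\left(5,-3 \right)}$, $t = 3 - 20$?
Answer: $\frac{1512}{5} \approx 302.4$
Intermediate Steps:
$P{\left(m,U \right)} = 5$ ($P{\left(m,U \right)} = 9 - 4 = 5$)
$t = -17$ ($t = 3 - 20 = -17$)
$J = \frac{12}{5}$ ($J = \frac{7}{5} + \frac{10 - 5}{5} = \frac{7}{5} + \frac{1}{5} \cdot 5 = \frac{7}{5} + 1 = \frac{12}{5} \approx 2.4$)
$y = 126$ ($y = \left(-3\right) 2 \left(-17 - 4\right) = \left(-6\right) \left(-21\right) = 126$)
$J y = \frac{12}{5} \cdot 126 = \frac{1512}{5}$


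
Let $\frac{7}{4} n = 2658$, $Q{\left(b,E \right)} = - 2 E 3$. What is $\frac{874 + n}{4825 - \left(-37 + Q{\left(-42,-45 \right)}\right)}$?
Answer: $\frac{8375}{16072} \approx 0.52109$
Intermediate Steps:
$Q{\left(b,E \right)} = - 6 E$
$n = \frac{10632}{7}$ ($n = \frac{4}{7} \cdot 2658 = \frac{10632}{7} \approx 1518.9$)
$\frac{874 + n}{4825 - \left(-37 + Q{\left(-42,-45 \right)}\right)} = \frac{874 + \frac{10632}{7}}{4825 + \left(\left(4 \cdot 15 - 23\right) - \left(-6\right) \left(-45\right)\right)} = \frac{16750}{7 \left(4825 + \left(\left(60 - 23\right) - 270\right)\right)} = \frac{16750}{7 \left(4825 + \left(37 - 270\right)\right)} = \frac{16750}{7 \left(4825 - 233\right)} = \frac{16750}{7 \cdot 4592} = \frac{16750}{7} \cdot \frac{1}{4592} = \frac{8375}{16072}$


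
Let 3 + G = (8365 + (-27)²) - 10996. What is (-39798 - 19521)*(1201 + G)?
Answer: 41760576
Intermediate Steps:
G = -1905 (G = -3 + ((8365 + (-27)²) - 10996) = -3 + ((8365 + 729) - 10996) = -3 + (9094 - 10996) = -3 - 1902 = -1905)
(-39798 - 19521)*(1201 + G) = (-39798 - 19521)*(1201 - 1905) = -59319*(-704) = 41760576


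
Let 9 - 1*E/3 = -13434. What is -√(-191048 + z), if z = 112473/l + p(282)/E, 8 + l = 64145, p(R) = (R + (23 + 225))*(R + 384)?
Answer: -I*√1753247686624282145499/95799299 ≈ -437.08*I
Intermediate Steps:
E = 40329 (E = 27 - 3*(-13434) = 27 + 40302 = 40329)
p(R) = (248 + R)*(384 + R) (p(R) = (R + 248)*(384 + R) = (248 + R)*(384 + R))
l = 64137 (l = -8 + 64145 = 64137)
z = 1006481551/95799299 (z = 112473/64137 + (95232 + 282² + 632*282)/40329 = 112473*(1/64137) + (95232 + 79524 + 178224)*(1/40329) = 37491/21379 + 352980*(1/40329) = 37491/21379 + 39220/4481 = 1006481551/95799299 ≈ 10.506)
-√(-191048 + z) = -√(-191048 + 1006481551/95799299) = -√(-18301257993801/95799299) = -I*√1753247686624282145499/95799299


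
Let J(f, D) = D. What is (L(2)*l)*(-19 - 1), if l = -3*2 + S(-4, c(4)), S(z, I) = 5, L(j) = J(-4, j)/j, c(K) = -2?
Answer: 20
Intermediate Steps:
L(j) = 1 (L(j) = j/j = 1)
l = -1 (l = -3*2 + 5 = -6 + 5 = -1)
(L(2)*l)*(-19 - 1) = (1*(-1))*(-19 - 1) = -1*(-20) = 20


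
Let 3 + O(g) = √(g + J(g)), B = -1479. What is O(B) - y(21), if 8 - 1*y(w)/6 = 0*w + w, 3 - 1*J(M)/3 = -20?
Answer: 75 + I*√1410 ≈ 75.0 + 37.55*I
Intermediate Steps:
J(M) = 69 (J(M) = 9 - 3*(-20) = 9 + 60 = 69)
y(w) = 48 - 6*w (y(w) = 48 - 6*(0*w + w) = 48 - 6*(0 + w) = 48 - 6*w)
O(g) = -3 + √(69 + g) (O(g) = -3 + √(g + 69) = -3 + √(69 + g))
O(B) - y(21) = (-3 + √(69 - 1479)) - (48 - 6*21) = (-3 + √(-1410)) - (48 - 126) = (-3 + I*√1410) - 1*(-78) = (-3 + I*√1410) + 78 = 75 + I*√1410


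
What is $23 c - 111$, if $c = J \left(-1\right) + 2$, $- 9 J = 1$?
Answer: $- \frac{562}{9} \approx -62.444$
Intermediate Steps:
$J = - \frac{1}{9}$ ($J = \left(- \frac{1}{9}\right) 1 = - \frac{1}{9} \approx -0.11111$)
$c = \frac{19}{9}$ ($c = \left(- \frac{1}{9}\right) \left(-1\right) + 2 = \frac{1}{9} + 2 = \frac{19}{9} \approx 2.1111$)
$23 c - 111 = 23 \cdot \frac{19}{9} - 111 = \frac{437}{9} - 111 = - \frac{562}{9}$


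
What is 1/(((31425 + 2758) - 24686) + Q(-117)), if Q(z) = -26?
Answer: 1/9471 ≈ 0.00010559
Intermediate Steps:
1/(((31425 + 2758) - 24686) + Q(-117)) = 1/(((31425 + 2758) - 24686) - 26) = 1/((34183 - 24686) - 26) = 1/(9497 - 26) = 1/9471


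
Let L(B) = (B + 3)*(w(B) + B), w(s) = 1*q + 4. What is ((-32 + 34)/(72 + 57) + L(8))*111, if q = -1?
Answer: 577607/43 ≈ 13433.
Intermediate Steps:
w(s) = 3 (w(s) = 1*(-1) + 4 = -1 + 4 = 3)
L(B) = (3 + B)**2 (L(B) = (B + 3)*(3 + B) = (3 + B)*(3 + B) = (3 + B)**2)
((-32 + 34)/(72 + 57) + L(8))*111 = ((-32 + 34)/(72 + 57) + (9 + 8**2 + 6*8))*111 = (2/129 + (9 + 64 + 48))*111 = (2*(1/129) + 121)*111 = (2/129 + 121)*111 = (15611/129)*111 = 577607/43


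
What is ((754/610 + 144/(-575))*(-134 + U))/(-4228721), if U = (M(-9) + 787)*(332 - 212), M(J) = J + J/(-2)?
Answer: -3241584386/148322389075 ≈ -0.021855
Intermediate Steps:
M(J) = J/2 (M(J) = J - J/2 = J/2)
U = 93900 (U = ((1/2)*(-9) + 787)*(332 - 212) = (-9/2 + 787)*120 = (1565/2)*120 = 93900)
((754/610 + 144/(-575))*(-134 + U))/(-4228721) = ((754/610 + 144/(-575))*(-134 + 93900))/(-4228721) = ((754*(1/610) + 144*(-1/575))*93766)*(-1/4228721) = ((377/305 - 144/575)*93766)*(-1/4228721) = ((34571/35075)*93766)*(-1/4228721) = (3241584386/35075)*(-1/4228721) = -3241584386/148322389075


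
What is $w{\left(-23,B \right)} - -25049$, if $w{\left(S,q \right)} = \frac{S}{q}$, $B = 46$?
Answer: $\frac{50097}{2} \approx 25049.0$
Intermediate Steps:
$w{\left(-23,B \right)} - -25049 = - \frac{23}{46} - -25049 = \left(-23\right) \frac{1}{46} + 25049 = - \frac{1}{2} + 25049 = \frac{50097}{2}$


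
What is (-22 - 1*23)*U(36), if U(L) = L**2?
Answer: -58320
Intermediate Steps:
(-22 - 1*23)*U(36) = (-22 - 1*23)*36**2 = (-22 - 23)*1296 = -45*1296 = -58320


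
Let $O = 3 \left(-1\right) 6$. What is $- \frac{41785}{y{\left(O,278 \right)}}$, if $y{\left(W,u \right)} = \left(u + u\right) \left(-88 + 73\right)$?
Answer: $\frac{8357}{1668} \approx 5.0102$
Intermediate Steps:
$O = -18$ ($O = \left(-3\right) 6 = -18$)
$y{\left(W,u \right)} = - 30 u$ ($y{\left(W,u \right)} = 2 u \left(-15\right) = - 30 u$)
$- \frac{41785}{y{\left(O,278 \right)}} = - \frac{41785}{\left(-30\right) 278} = - \frac{41785}{-8340} = \left(-41785\right) \left(- \frac{1}{8340}\right) = \frac{8357}{1668}$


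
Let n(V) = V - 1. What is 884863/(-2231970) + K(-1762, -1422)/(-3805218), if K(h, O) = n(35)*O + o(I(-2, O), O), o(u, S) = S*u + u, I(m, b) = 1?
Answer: -271334475017/707761034955 ≈ -0.38337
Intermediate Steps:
n(V) = -1 + V
o(u, S) = u + S*u
K(h, O) = 1 + 35*O (K(h, O) = (-1 + 35)*O + 1*(1 + O) = 34*O + (1 + O) = 1 + 35*O)
884863/(-2231970) + K(-1762, -1422)/(-3805218) = 884863/(-2231970) + (1 + 35*(-1422))/(-3805218) = 884863*(-1/2231970) + (1 - 49770)*(-1/3805218) = -884863/2231970 - 49769*(-1/3805218) = -884863/2231970 + 49769/3805218 = -271334475017/707761034955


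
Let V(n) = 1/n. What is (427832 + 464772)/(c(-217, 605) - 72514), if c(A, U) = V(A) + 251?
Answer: -48423767/3920268 ≈ -12.352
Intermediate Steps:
c(A, U) = 251 + 1/A (c(A, U) = 1/A + 251 = 251 + 1/A)
(427832 + 464772)/(c(-217, 605) - 72514) = (427832 + 464772)/((251 + 1/(-217)) - 72514) = 892604/((251 - 1/217) - 72514) = 892604/(54466/217 - 72514) = 892604/(-15681072/217) = 892604*(-217/15681072) = -48423767/3920268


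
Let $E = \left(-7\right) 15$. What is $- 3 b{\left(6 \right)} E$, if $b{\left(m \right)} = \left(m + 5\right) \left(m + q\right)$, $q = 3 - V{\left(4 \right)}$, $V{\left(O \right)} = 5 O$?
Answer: $-38115$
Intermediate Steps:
$q = -17$ ($q = 3 - 5 \cdot 4 = 3 - 20 = -17$)
$b{\left(m \right)} = \left(-17 + m\right) \left(5 + m\right)$ ($b{\left(m \right)} = \left(m + 5\right) \left(m - 17\right) = \left(5 + m\right) \left(-17 + m\right) = \left(-17 + m\right) \left(5 + m\right)$)
$E = -105$
$- 3 b{\left(6 \right)} E = - 3 \left(-85 + 6^{2} - 72\right) \left(-105\right) = - 3 \left(-85 + 36 - 72\right) \left(-105\right) = \left(-3\right) \left(-121\right) \left(-105\right) = 363 \left(-105\right) = -38115$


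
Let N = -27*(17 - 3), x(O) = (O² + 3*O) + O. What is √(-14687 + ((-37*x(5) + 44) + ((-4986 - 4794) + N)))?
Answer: I*√26466 ≈ 162.68*I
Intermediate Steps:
x(O) = O² + 4*O
N = -378 (N = -27*14 = -378)
√(-14687 + ((-37*x(5) + 44) + ((-4986 - 4794) + N))) = √(-14687 + ((-185*(4 + 5) + 44) + ((-4986 - 4794) - 378))) = √(-14687 + ((-185*9 + 44) + (-9780 - 378))) = √(-14687 + ((-37*45 + 44) - 10158)) = √(-14687 + ((-1665 + 44) - 10158)) = √(-14687 + (-1621 - 10158)) = √(-14687 - 11779) = √(-26466) = I*√26466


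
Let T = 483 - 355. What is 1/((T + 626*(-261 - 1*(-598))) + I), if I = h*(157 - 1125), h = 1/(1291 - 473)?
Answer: 409/86335326 ≈ 4.7373e-6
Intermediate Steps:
h = 1/818 ≈ 0.0012225
T = 128
I = -484/409 (I = (157 - 1125)/818 = (1/818)*(-968) = -484/409 ≈ -1.1834)
1/((T + 626*(-261 - 1*(-598))) + I) = 1/((128 + 626*(-261 - 1*(-598))) - 484/409) = 1/((128 + 626*(-261 + 598)) - 484/409) = 1/((128 + 626*337) - 484/409) = 1/((128 + 210962) - 484/409) = 1/(211090 - 484/409) = 1/(86335326/409) = 409/86335326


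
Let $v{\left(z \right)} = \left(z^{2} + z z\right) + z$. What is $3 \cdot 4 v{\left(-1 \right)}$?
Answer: $12$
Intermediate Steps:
$v{\left(z \right)} = z + 2 z^{2}$ ($v{\left(z \right)} = \left(z^{2} + z^{2}\right) + z = 2 z^{2} + z = z + 2 z^{2}$)
$3 \cdot 4 v{\left(-1 \right)} = 3 \cdot 4 \left(- (1 + 2 \left(-1\right))\right) = 12 \left(- (1 - 2)\right) = 12 \left(\left(-1\right) \left(-1\right)\right) = 12 \cdot 1 = 12$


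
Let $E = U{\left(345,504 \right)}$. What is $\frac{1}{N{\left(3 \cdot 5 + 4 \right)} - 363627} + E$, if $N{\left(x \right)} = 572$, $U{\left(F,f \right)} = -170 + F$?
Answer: $\frac{63534624}{363055} \approx 175.0$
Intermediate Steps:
$E = 175$ ($E = -170 + 345 = 175$)
$\frac{1}{N{\left(3 \cdot 5 + 4 \right)} - 363627} + E = \frac{1}{572 - 363627} + 175 = \frac{1}{-363055} + 175 = - \frac{1}{363055} + 175 = \frac{63534624}{363055}$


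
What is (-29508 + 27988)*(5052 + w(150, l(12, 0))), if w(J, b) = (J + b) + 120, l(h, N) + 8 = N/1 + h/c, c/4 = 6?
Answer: -8078040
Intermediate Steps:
c = 24 (c = 4*6 = 24)
l(h, N) = -8 + N + h/24 (l(h, N) = -8 + (N/1 + h/24) = -8 + (N*1 + h*(1/24)) = -8 + (N + h/24) = -8 + N + h/24)
w(J, b) = 120 + J + b
(-29508 + 27988)*(5052 + w(150, l(12, 0))) = (-29508 + 27988)*(5052 + (120 + 150 + (-8 + 0 + (1/24)*12))) = -1520*(5052 + (120 + 150 + (-8 + 0 + ½))) = -1520*(5052 + (120 + 150 - 15/2)) = -1520*(5052 + 525/2) = -1520*10629/2 = -8078040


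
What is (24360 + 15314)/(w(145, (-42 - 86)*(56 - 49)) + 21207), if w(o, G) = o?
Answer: 19837/10676 ≈ 1.8581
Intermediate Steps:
(24360 + 15314)/(w(145, (-42 - 86)*(56 - 49)) + 21207) = (24360 + 15314)/(145 + 21207) = 39674/21352 = 39674*(1/21352) = 19837/10676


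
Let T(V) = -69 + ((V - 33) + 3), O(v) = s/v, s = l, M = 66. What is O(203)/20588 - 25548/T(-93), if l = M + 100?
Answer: 2224467153/16717456 ≈ 133.06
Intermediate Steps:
l = 166 (l = 66 + 100 = 166)
s = 166
O(v) = 166/v
T(V) = -99 + V (T(V) = -69 + ((-33 + V) + 3) = -69 + (-30 + V) = -99 + V)
O(203)/20588 - 25548/T(-93) = (166/203)/20588 - 25548/(-99 - 93) = (166*(1/203))*(1/20588) - 25548/(-192) = (166/203)*(1/20588) - 25548*(-1/192) = 83/2089682 + 2129/16 = 2224467153/16717456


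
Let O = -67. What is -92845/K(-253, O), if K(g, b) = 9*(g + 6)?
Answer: 92845/2223 ≈ 41.766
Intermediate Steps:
K(g, b) = 54 + 9*g (K(g, b) = 9*(6 + g) = 54 + 9*g)
-92845/K(-253, O) = -92845/(54 + 9*(-253)) = -92845/(54 - 2277) = -92845/(-2223) = -92845*(-1/2223) = 92845/2223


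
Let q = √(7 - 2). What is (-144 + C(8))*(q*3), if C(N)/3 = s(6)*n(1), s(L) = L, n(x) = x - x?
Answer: -432*√5 ≈ -965.98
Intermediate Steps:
n(x) = 0
C(N) = 0 (C(N) = 3*(6*0) = 3*0 = 0)
q = √5 ≈ 2.2361
(-144 + C(8))*(q*3) = (-144 + 0)*(√5*3) = -432*√5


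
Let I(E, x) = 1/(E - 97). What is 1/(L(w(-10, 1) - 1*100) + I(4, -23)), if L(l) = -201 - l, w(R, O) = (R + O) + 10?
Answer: -93/9487 ≈ -0.0098029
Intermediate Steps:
w(R, O) = 10 + O + R (w(R, O) = (O + R) + 10 = 10 + O + R)
I(E, x) = 1/(-97 + E)
1/(L(w(-10, 1) - 1*100) + I(4, -23)) = 1/((-201 - ((10 + 1 - 10) - 1*100)) + 1/(-97 + 4)) = 1/((-201 - (1 - 100)) + 1/(-93)) = 1/((-201 - 1*(-99)) - 1/93) = 1/((-201 + 99) - 1/93) = 1/(-102 - 1/93) = 1/(-9487/93) = -93/9487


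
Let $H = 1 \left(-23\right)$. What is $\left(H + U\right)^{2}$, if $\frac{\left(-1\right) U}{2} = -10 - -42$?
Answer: $7569$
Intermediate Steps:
$U = -64$ ($U = - 2 \left(-10 - -42\right) = - 2 \left(-10 + 42\right) = \left(-2\right) 32 = -64$)
$H = -23$
$\left(H + U\right)^{2} = \left(-23 - 64\right)^{2} = \left(-87\right)^{2} = 7569$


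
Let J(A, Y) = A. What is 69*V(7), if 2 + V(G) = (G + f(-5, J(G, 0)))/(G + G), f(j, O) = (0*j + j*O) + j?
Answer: -4209/14 ≈ -300.64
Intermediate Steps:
f(j, O) = j + O*j (f(j, O) = (0 + O*j) + j = O*j + j = j + O*j)
V(G) = -2 + (-5 - 4*G)/(2*G) (V(G) = -2 + (G - 5*(1 + G))/(G + G) = -2 + (G + (-5 - 5*G))/((2*G)) = -2 + (-5 - 4*G)*(1/(2*G)) = -2 + (-5 - 4*G)/(2*G))
69*V(7) = 69*(-4 - 5/2/7) = 69*(-4 - 5/2*⅐) = 69*(-4 - 5/14) = 69*(-61/14) = -4209/14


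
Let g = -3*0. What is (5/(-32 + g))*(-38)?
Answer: 95/16 ≈ 5.9375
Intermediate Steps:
g = 0
(5/(-32 + g))*(-38) = (5/(-32 + 0))*(-38) = (5/(-32))*(-38) = -1/32*5*(-38) = -5/32*(-38) = 95/16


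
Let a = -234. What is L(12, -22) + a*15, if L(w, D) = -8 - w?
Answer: -3530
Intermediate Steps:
L(12, -22) + a*15 = (-8 - 1*12) - 234*15 = (-8 - 12) - 3510 = -20 - 3510 = -3530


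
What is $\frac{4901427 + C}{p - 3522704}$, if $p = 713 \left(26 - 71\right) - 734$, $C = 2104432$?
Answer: $- \frac{7005859}{3555523} \approx -1.9704$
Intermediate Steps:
$p = -32819$ ($p = 713 \left(-45\right) - 734 = -32085 - 734 = -32819$)
$\frac{4901427 + C}{p - 3522704} = \frac{4901427 + 2104432}{-32819 - 3522704} = \frac{7005859}{-32819 - 3522704} = \frac{7005859}{-3555523} = 7005859 \left(- \frac{1}{3555523}\right) = - \frac{7005859}{3555523}$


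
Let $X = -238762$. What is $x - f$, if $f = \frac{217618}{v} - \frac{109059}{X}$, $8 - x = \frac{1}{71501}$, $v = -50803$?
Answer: $\frac{10257306228496241}{867294680674886} \approx 11.827$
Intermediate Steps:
$x = \frac{572007}{71501}$ ($x = 8 - \frac{1}{71501} = \frac{572007}{71501} \approx 8.0$)
$f = - \frac{46418384539}{12129825886}$ ($f = \frac{217618}{-50803} - \frac{109059}{-238762} = 217618 \left(- \frac{1}{50803}\right) - - \frac{109059}{238762} = - \frac{217618}{50803} + \frac{109059}{238762} = - \frac{46418384539}{12129825886} \approx -3.8268$)
$x - f = \frac{572007}{71501} - - \frac{46418384539}{12129825886} = \frac{572007}{71501} + \frac{46418384539}{12129825886} = \frac{10257306228496241}{867294680674886}$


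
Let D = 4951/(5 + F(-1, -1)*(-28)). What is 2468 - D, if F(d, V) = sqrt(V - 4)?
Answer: 1942301/789 - 138628*I*sqrt(5)/3945 ≈ 2461.7 - 78.576*I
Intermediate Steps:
F(d, V) = sqrt(-4 + V)
D = 4951/(5 - 28*I*sqrt(5)) (D = 4951/(5 + sqrt(-4 - 1)*(-28)) = 4951/(5 + sqrt(-5)*(-28)) = 4951/(5 + (I*sqrt(5))*(-28)) = 4951/(5 - 28*I*sqrt(5)) ≈ 6.275 + 78.576*I)
2468 - D = 2468 - (4951/789 + 138628*I*sqrt(5)/3945) = 2468 + (-4951/789 - 138628*I*sqrt(5)/3945) = 1942301/789 - 138628*I*sqrt(5)/3945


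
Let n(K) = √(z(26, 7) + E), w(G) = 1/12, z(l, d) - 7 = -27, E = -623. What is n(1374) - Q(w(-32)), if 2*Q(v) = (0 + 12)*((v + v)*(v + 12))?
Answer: -145/12 + I*√643 ≈ -12.083 + 25.357*I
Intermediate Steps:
z(l, d) = -20 (z(l, d) = 7 - 27 = -20)
w(G) = 1/12
n(K) = I*√643 (n(K) = √(-20 - 623) = √(-643) = I*√643)
Q(v) = 12*v*(12 + v) (Q(v) = ((0 + 12)*((v + v)*(v + 12)))/2 = (12*((2*v)*(12 + v)))/2 = (12*(2*v*(12 + v)))/2 = (24*v*(12 + v))/2 = 12*v*(12 + v))
n(1374) - Q(w(-32)) = I*√643 - 12*(12 + 1/12)/12 = I*√643 - 12*145/(12*12) = I*√643 - 1*145/12 = I*√643 - 145/12 = -145/12 + I*√643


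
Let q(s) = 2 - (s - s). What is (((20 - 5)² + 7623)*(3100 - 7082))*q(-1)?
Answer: -62501472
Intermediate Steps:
q(s) = 2 (q(s) = 2 - 1*0 = 2 + 0 = 2)
(((20 - 5)² + 7623)*(3100 - 7082))*q(-1) = (((20 - 5)² + 7623)*(3100 - 7082))*2 = ((15² + 7623)*(-3982))*2 = ((225 + 7623)*(-3982))*2 = (7848*(-3982))*2 = -31250736*2 = -62501472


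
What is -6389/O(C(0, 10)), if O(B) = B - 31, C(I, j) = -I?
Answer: 6389/31 ≈ 206.10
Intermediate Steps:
O(B) = -31 + B
-6389/O(C(0, 10)) = -6389/(-31 - 1*0) = -6389/(-31 + 0) = -6389/(-31) = -6389*(-1/31) = 6389/31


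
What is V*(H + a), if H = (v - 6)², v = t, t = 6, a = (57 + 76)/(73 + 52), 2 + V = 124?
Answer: 16226/125 ≈ 129.81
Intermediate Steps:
V = 122 (V = -2 + 124 = 122)
a = 133/125 ≈ 1.0640
v = 6
H = 0 (H = (6 - 6)² = 0² = 0)
V*(H + a) = 122*(0 + 133/125) = 122*(133/125) = 16226/125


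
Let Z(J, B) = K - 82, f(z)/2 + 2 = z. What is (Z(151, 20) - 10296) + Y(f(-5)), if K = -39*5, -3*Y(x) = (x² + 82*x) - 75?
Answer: -30692/3 ≈ -10231.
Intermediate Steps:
f(z) = -4 + 2*z
Y(x) = 25 - 82*x/3 - x²/3 (Y(x) = -((x² + 82*x) - 75)/3 = -(-75 + x² + 82*x)/3 = 25 - 82*x/3 - x²/3)
K = -195
Z(J, B) = -277 (Z(J, B) = -195 - 82 = -277)
(Z(151, 20) - 10296) + Y(f(-5)) = (-277 - 10296) + (25 - 82*(-4 + 2*(-5))/3 - (-4 + 2*(-5))²/3) = -10573 + (25 - 82*(-4 - 10)/3 - (-4 - 10)²/3) = -10573 + (25 - 82/3*(-14) - ⅓*(-14)²) = -10573 + (25 + 1148/3 - ⅓*196) = -10573 + (25 + 1148/3 - 196/3) = -10573 + 1027/3 = -30692/3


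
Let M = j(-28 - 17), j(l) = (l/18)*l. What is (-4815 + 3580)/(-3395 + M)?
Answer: 38/101 ≈ 0.37624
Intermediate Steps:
j(l) = l²/18 (j(l) = (l*(1/18))*l = (l/18)*l = l²/18)
M = 225/2 (M = (-28 - 17)²/18 = (1/18)*(-45)² = (1/18)*2025 = 225/2 ≈ 112.50)
(-4815 + 3580)/(-3395 + M) = (-4815 + 3580)/(-3395 + 225/2) = -1235/(-6565/2) = -1235*(-2/6565) = 38/101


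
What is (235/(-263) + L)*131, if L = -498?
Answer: -17188379/263 ≈ -65355.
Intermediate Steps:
(235/(-263) + L)*131 = (235/(-263) - 498)*131 = (235*(-1/263) - 498)*131 = (-235/263 - 498)*131 = -131209/263*131 = -17188379/263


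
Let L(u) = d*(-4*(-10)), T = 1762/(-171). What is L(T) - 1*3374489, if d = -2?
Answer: -3374569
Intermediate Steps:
T = -1762/171 (T = 1762*(-1/171) = -1762/171 ≈ -10.304)
L(u) = -80 (L(u) = -(-8)*(-10) = -2*40 = -80)
L(T) - 1*3374489 = -80 - 1*3374489 = -80 - 3374489 = -3374569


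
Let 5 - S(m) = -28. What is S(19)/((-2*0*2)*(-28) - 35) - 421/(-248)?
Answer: 6551/8680 ≈ 0.75472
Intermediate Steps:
S(m) = 33 (S(m) = 5 - 1*(-28) = 5 + 28 = 33)
S(19)/((-2*0*2)*(-28) - 35) - 421/(-248) = 33/((-2*0*2)*(-28) - 35) - 421/(-248) = 33/((0*2)*(-28) - 35) - 421*(-1/248) = 33/(0*(-28) - 35) + 421/248 = 33/(0 - 35) + 421/248 = 33/(-35) + 421/248 = 33*(-1/35) + 421/248 = -33/35 + 421/248 = 6551/8680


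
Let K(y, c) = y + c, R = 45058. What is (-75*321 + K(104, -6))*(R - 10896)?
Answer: -819102274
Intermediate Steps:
K(y, c) = c + y
(-75*321 + K(104, -6))*(R - 10896) = (-75*321 + (-6 + 104))*(45058 - 10896) = (-24075 + 98)*34162 = -23977*34162 = -819102274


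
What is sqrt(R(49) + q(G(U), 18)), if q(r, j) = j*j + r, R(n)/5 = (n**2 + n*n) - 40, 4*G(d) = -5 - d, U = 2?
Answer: sqrt(96529)/2 ≈ 155.35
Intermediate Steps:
G(d) = -5/4 - d/4 (G(d) = (-5 - d)/4 = -5/4 - d/4)
R(n) = -200 + 10*n**2 (R(n) = 5*((n**2 + n*n) - 40) = 5*((n**2 + n**2) - 40) = 5*(2*n**2 - 40) = 5*(-40 + 2*n**2) = -200 + 10*n**2)
q(r, j) = r + j**2 (q(r, j) = j**2 + r = r + j**2)
sqrt(R(49) + q(G(U), 18)) = sqrt((-200 + 10*49**2) + ((-5/4 - 1/4*2) + 18**2)) = sqrt((-200 + 10*2401) + ((-5/4 - 1/2) + 324)) = sqrt((-200 + 24010) + (-7/4 + 324)) = sqrt(23810 + 1289/4) = sqrt(96529/4) = sqrt(96529)/2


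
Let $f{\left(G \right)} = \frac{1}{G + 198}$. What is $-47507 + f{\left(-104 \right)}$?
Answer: $- \frac{4465657}{94} \approx -47507.0$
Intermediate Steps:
$f{\left(G \right)} = \frac{1}{198 + G}$
$-47507 + f{\left(-104 \right)} = -47507 + \frac{1}{198 - 104} = -47507 + \frac{1}{94} = - \frac{4465657}{94}$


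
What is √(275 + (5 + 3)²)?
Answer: √339 ≈ 18.412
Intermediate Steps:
√(275 + (5 + 3)²) = √(275 + 8²) = √(275 + 64) = √339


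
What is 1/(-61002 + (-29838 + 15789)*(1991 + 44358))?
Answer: -1/651218103 ≈ -1.5356e-9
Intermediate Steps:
1/(-61002 + (-29838 + 15789)*(1991 + 44358)) = 1/(-61002 - 14049*46349) = 1/(-61002 - 651157101) = 1/(-651218103) = -1/651218103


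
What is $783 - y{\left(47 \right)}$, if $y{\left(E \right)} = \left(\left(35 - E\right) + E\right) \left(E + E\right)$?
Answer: $-2507$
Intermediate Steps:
$y{\left(E \right)} = 70 E$ ($y{\left(E \right)} = 35 \cdot 2 E = 70 E$)
$783 - y{\left(47 \right)} = 783 - 70 \cdot 47 = 783 - 3290 = -2507$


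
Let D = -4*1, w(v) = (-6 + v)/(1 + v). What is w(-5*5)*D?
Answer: -31/6 ≈ -5.1667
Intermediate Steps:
w(v) = (-6 + v)/(1 + v)
D = -4
w(-5*5)*D = ((-6 - 5*5)/(1 - 5*5))*(-4) = ((-6 - 25)/(1 - 25))*(-4) = (-31/(-24))*(-4) = -1/24*(-31)*(-4) = (31/24)*(-4) = -31/6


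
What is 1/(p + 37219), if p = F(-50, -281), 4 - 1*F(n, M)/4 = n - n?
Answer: 1/37235 ≈ 2.6856e-5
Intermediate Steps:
F(n, M) = 16 (F(n, M) = 16 - 4*(n - n) = 16 - 4*0 = 16 + 0 = 16)
p = 16
1/(p + 37219) = 1/(16 + 37219) = 1/37235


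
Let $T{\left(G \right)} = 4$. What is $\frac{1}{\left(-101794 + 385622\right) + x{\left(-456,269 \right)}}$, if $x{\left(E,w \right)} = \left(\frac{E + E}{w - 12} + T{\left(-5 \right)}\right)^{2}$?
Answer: $\frac{66049}{18746569028} \approx 3.5233 \cdot 10^{-6}$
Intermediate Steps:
$x{\left(E,w \right)} = \left(4 + \frac{2 E}{-12 + w}\right)^{2}$ ($x{\left(E,w \right)} = \left(\frac{E + E}{w - 12} + 4\right)^{2} = \left(\frac{2 E}{-12 + w} + 4\right)^{2} = \left(4 + \frac{2 E}{-12 + w}\right)^{2}$)
$\frac{1}{\left(-101794 + 385622\right) + x{\left(-456,269 \right)}} = \frac{1}{\left(-101794 + 385622\right) + \frac{4 \left(-24 - 456 + 2 \cdot 269\right)^{2}}{\left(-12 + 269\right)^{2}}} = \frac{1}{283828 + \frac{4 \left(-24 - 456 + 538\right)^{2}}{66049}} = \frac{1}{283828 + 4 \cdot \frac{1}{66049} \cdot 58^{2}} = \frac{1}{283828 + 4 \cdot \frac{1}{66049} \cdot 3364} = \frac{1}{283828 + \frac{13456}{66049}} = \frac{1}{\frac{18746569028}{66049}} = \frac{66049}{18746569028}$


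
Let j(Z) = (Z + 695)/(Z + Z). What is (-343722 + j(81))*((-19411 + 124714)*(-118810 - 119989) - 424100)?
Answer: 700110947947145518/81 ≈ 8.6433e+15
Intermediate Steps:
j(Z) = (695 + Z)/(2*Z) (j(Z) = (695 + Z)/((2*Z)) = (695 + Z)*(1/(2*Z)) = (695 + Z)/(2*Z))
(-343722 + j(81))*((-19411 + 124714)*(-118810 - 119989) - 424100) = (-343722 + (1/2)*(695 + 81)/81)*((-19411 + 124714)*(-118810 - 119989) - 424100) = (-343722 + (1/2)*(1/81)*776)*(105303*(-238799) - 424100) = (-343722 + 388/81)*(-25146251097 - 424100) = -27841094/81*(-25146675197) = 700110947947145518/81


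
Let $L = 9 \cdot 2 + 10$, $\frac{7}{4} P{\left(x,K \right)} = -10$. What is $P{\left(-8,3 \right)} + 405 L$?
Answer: $\frac{79340}{7} \approx 11334.0$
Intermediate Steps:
$P{\left(x,K \right)} = - \frac{40}{7}$ ($P{\left(x,K \right)} = \frac{4}{7} \left(-10\right) = - \frac{40}{7}$)
$L = 28$ ($L = 18 + 10 = 28$)
$P{\left(-8,3 \right)} + 405 L = - \frac{40}{7} + 405 \cdot 28 = - \frac{40}{7} + 11340 = \frac{79340}{7}$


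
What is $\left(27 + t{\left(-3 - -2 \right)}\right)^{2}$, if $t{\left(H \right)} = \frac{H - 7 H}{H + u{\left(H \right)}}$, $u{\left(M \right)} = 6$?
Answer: $\frac{19881}{25} \approx 795.24$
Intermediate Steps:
$t{\left(H \right)} = - \frac{6 H}{6 + H}$ ($t{\left(H \right)} = \frac{H - 7 H}{H + 6} = \frac{\left(-6\right) H}{6 + H} = - \frac{6 H}{6 + H}$)
$\left(27 + t{\left(-3 - -2 \right)}\right)^{2} = \left(27 - \frac{6 \left(-3 - -2\right)}{6 - 1}\right)^{2} = \left(27 - \frac{6 \left(-3 + 2\right)}{6 + \left(-3 + 2\right)}\right)^{2} = \left(27 - - \frac{6}{6 - 1}\right)^{2} = \left(27 - - \frac{6}{5}\right)^{2} = \left(27 - \left(-6\right) \frac{1}{5}\right)^{2} = \left(27 + \frac{6}{5}\right)^{2} = \left(\frac{141}{5}\right)^{2} = \frac{19881}{25}$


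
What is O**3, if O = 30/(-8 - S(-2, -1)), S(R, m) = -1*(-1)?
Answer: -1000/27 ≈ -37.037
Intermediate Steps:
S(R, m) = 1
O = -10/3 (O = 30/(-8 - 1*1) = 30/(-8 - 1) = 30/(-9) = 30*(-1/9) = -10/3 ≈ -3.3333)
O**3 = (-10/3)**3 = -1000/27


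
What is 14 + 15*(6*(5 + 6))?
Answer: 1004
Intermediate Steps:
14 + 15*(6*(5 + 6)) = 14 + 15*(6*11) = 14 + 15*66 = 14 + 990 = 1004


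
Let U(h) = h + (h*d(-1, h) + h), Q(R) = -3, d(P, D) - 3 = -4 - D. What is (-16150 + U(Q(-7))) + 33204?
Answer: 17042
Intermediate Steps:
d(P, D) = -1 - D (d(P, D) = 3 + (-4 - D) = -1 - D)
U(h) = 2*h + h*(-1 - h) (U(h) = h + (h*(-1 - h) + h) = h + (h + h*(-1 - h)) = 2*h + h*(-1 - h))
(-16150 + U(Q(-7))) + 33204 = (-16150 - 3*(1 - 1*(-3))) + 33204 = (-16150 - 3*(1 + 3)) + 33204 = (-16150 - 3*4) + 33204 = (-16150 - 12) + 33204 = -16162 + 33204 = 17042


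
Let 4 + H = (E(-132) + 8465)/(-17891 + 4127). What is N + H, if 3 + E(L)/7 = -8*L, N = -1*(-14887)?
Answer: 1384012/93 ≈ 14882.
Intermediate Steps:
N = 14887
E(L) = -21 - 56*L (E(L) = -21 + 7*(-8*L) = -21 - 56*L)
H = -479/93 (H = -4 + ((-21 - 56*(-132)) + 8465)/(-17891 + 4127) = -4 + ((-21 + 7392) + 8465)/(-13764) = -4 + (7371 + 8465)*(-1/13764) = -4 + 15836*(-1/13764) = -4 - 107/93 = -479/93 ≈ -5.1505)
N + H = 14887 - 479/93 = 1384012/93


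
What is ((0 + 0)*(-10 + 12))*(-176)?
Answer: 0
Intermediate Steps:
((0 + 0)*(-10 + 12))*(-176) = (0*2)*(-176) = 0*(-176) = 0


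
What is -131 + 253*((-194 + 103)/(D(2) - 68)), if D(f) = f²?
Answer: 14639/64 ≈ 228.73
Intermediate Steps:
-131 + 253*((-194 + 103)/(D(2) - 68)) = -131 + 253*((-194 + 103)/(2² - 68)) = -131 + 253*(-91/(4 - 68)) = -131 + 253*(-91/(-64)) = -131 + 253*(-91*(-1/64)) = -131 + 253*(91/64) = -131 + 23023/64 = 14639/64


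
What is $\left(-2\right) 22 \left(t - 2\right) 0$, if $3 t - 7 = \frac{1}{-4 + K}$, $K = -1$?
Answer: $0$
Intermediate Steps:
$t = \frac{34}{15}$ ($t = \frac{7}{3} + \frac{1}{3 \left(-4 - 1\right)} = \frac{7}{3} + \frac{1}{3 \left(-5\right)} = \frac{7}{3} + \frac{1}{3} \left(- \frac{1}{5}\right) = \frac{7}{3} - \frac{1}{15} = \frac{34}{15} \approx 2.2667$)
$\left(-2\right) 22 \left(t - 2\right) 0 = \left(-2\right) 22 \left(\frac{34}{15} - 2\right) 0 = - 44 \cdot \frac{4}{15} \cdot 0 = \left(-44\right) 0 = 0$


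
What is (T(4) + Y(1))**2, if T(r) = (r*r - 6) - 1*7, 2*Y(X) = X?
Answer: 49/4 ≈ 12.250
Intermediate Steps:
Y(X) = X/2
T(r) = -13 + r**2 (T(r) = (r**2 - 6) - 7 = (-6 + r**2) - 7 = -13 + r**2)
(T(4) + Y(1))**2 = ((-13 + 4**2) + (1/2)*1)**2 = ((-13 + 16) + 1/2)**2 = (3 + 1/2)**2 = (7/2)**2 = 49/4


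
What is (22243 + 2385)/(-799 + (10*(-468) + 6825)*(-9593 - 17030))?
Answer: -12314/28553567 ≈ -0.00043126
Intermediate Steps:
(22243 + 2385)/(-799 + (10*(-468) + 6825)*(-9593 - 17030)) = 24628/(-799 + (-4680 + 6825)*(-26623)) = 24628/(-799 + 2145*(-26623)) = 24628/(-799 - 57106335) = 24628/(-57107134) = 24628*(-1/57107134) = -12314/28553567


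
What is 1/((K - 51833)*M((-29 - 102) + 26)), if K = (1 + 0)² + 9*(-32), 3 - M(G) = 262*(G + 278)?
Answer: 1/2362234760 ≈ 4.2333e-10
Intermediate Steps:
M(G) = -72833 - 262*G (M(G) = 3 - 262*(G + 278) = 3 - 262*(278 + G) = 3 - (72836 + 262*G) = 3 + (-72836 - 262*G) = -72833 - 262*G)
K = -287 (K = 1² - 288 = 1 - 288 = -287)
1/((K - 51833)*M((-29 - 102) + 26)) = 1/((-287 - 51833)*(-72833 - 262*((-29 - 102) + 26))) = 1/((-52120)*(-72833 - 262*(-131 + 26))) = -1/(52120*(-72833 - 262*(-105))) = -1/(52120*(-72833 + 27510)) = -1/52120/(-45323) = -1/52120*(-1/45323) = 1/2362234760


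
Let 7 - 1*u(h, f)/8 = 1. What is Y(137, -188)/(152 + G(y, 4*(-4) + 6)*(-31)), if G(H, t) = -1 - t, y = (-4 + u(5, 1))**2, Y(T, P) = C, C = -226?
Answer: 226/127 ≈ 1.7795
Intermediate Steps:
Y(T, P) = -226
u(h, f) = 48 (u(h, f) = 56 - 8*1 = 56 - 8 = 48)
y = 1936 (y = (-4 + 48)**2 = 44**2 = 1936)
Y(137, -188)/(152 + G(y, 4*(-4) + 6)*(-31)) = -226/(152 + (-1 - (4*(-4) + 6))*(-31)) = -226/(152 + (-1 - (-16 + 6))*(-31)) = -226/(152 + (-1 - 1*(-10))*(-31)) = -226/(152 + (-1 + 10)*(-31)) = -226/(152 + 9*(-31)) = -226/(152 - 279) = -226/(-127) = -226*(-1/127) = 226/127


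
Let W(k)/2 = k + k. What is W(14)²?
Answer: 3136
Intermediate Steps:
W(k) = 4*k (W(k) = 2*(k + k) = 2*(2*k) = 4*k)
W(14)² = (4*14)² = 56² = 3136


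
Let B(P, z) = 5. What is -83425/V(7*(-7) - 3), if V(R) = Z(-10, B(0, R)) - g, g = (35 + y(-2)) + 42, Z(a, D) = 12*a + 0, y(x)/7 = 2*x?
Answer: 83425/169 ≈ 493.64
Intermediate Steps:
y(x) = 14*x (y(x) = 7*(2*x) = 14*x)
Z(a, D) = 12*a
g = 49 (g = (35 + 14*(-2)) + 42 = (35 - 28) + 42 = 7 + 42 = 49)
V(R) = -169 (V(R) = 12*(-10) - 1*49 = -120 - 49 = -169)
-83425/V(7*(-7) - 3) = -83425/(-169) = -83425*(-1/169) = 83425/169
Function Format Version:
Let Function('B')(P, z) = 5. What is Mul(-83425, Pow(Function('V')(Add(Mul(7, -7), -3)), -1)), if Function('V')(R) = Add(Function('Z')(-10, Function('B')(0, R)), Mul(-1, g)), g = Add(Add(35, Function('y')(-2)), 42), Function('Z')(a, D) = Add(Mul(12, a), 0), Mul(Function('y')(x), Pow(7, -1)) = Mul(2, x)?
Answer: Rational(83425, 169) ≈ 493.64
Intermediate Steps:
Function('y')(x) = Mul(14, x) (Function('y')(x) = Mul(7, Mul(2, x)) = Mul(14, x))
Function('Z')(a, D) = Mul(12, a)
g = 49 (g = Add(Add(35, Mul(14, -2)), 42) = Add(Add(35, -28), 42) = Add(7, 42) = 49)
Function('V')(R) = -169 (Function('V')(R) = Add(Mul(12, -10), Mul(-1, 49)) = Add(-120, -49) = -169)
Mul(-83425, Pow(Function('V')(Add(Mul(7, -7), -3)), -1)) = Mul(-83425, Pow(-169, -1)) = Mul(-83425, Rational(-1, 169)) = Rational(83425, 169)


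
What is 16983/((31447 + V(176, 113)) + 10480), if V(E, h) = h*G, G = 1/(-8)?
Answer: 135864/335303 ≈ 0.40520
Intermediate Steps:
G = -⅛ ≈ -0.12500
V(E, h) = -h/8 (V(E, h) = h*(-⅛) = -h/8)
16983/((31447 + V(176, 113)) + 10480) = 16983/((31447 - ⅛*113) + 10480) = 16983/((31447 - 113/8) + 10480) = 16983/(251463/8 + 10480) = 16983/(335303/8) = 16983*(8/335303) = 135864/335303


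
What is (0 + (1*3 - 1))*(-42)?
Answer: -84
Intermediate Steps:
(0 + (1*3 - 1))*(-42) = (0 + (3 - 1))*(-42) = (0 + 2)*(-42) = 2*(-42) = -84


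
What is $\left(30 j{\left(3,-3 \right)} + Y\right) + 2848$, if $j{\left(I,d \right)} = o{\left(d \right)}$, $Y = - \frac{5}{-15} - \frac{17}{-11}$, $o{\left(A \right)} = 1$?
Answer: $\frac{95036}{33} \approx 2879.9$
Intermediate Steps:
$Y = \frac{62}{33}$ ($Y = \left(-5\right) \left(- \frac{1}{15}\right) - - \frac{17}{11} = \frac{1}{3} + \frac{17}{11} = \frac{62}{33} \approx 1.8788$)
$j{\left(I,d \right)} = 1$
$\left(30 j{\left(3,-3 \right)} + Y\right) + 2848 = \left(30 \cdot 1 + \frac{62}{33}\right) + 2848 = \left(30 + \frac{62}{33}\right) + 2848 = \frac{1052}{33} + 2848 = \frac{95036}{33}$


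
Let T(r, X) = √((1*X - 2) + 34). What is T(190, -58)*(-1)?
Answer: -I*√26 ≈ -5.099*I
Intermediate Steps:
T(r, X) = √(32 + X) (T(r, X) = √((X - 2) + 34) = √((-2 + X) + 34) = √(32 + X))
T(190, -58)*(-1) = √(32 - 58)*(-1) = √(-26)*(-1) = (I*√26)*(-1) = -I*√26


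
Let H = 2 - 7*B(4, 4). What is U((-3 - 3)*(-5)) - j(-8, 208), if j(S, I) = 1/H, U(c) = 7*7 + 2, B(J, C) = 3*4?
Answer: 4183/82 ≈ 51.012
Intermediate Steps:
B(J, C) = 12
H = -82 (H = 2 - 7*12 = 2 - 84 = -82)
U(c) = 51 (U(c) = 49 + 2 = 51)
j(S, I) = -1/82 (j(S, I) = 1/(-82) = -1/82)
U((-3 - 3)*(-5)) - j(-8, 208) = 51 - 1*(-1/82) = 51 + 1/82 = 4183/82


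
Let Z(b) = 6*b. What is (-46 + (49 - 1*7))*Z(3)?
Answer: -72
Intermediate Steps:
(-46 + (49 - 1*7))*Z(3) = (-46 + (49 - 1*7))*(6*3) = (-46 + (49 - 7))*18 = (-46 + 42)*18 = -4*18 = -72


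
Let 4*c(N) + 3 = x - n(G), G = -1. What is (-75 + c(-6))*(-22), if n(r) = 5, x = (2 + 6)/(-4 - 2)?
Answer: 5104/3 ≈ 1701.3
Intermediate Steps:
x = -4/3 (x = 8/(-6) = 8*(-⅙) = -4/3 ≈ -1.3333)
c(N) = -7/3 (c(N) = -¾ + (-4/3 - 1*5)/4 = -¾ + (-4/3 - 5)/4 = -¾ + (¼)*(-19/3) = -¾ - 19/12 = -7/3)
(-75 + c(-6))*(-22) = (-75 - 7/3)*(-22) = -232/3*(-22) = 5104/3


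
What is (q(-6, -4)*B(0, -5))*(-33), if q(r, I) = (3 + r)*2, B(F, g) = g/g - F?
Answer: 198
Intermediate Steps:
B(F, g) = 1 - F
q(r, I) = 6 + 2*r
(q(-6, -4)*B(0, -5))*(-33) = ((6 + 2*(-6))*(1 - 1*0))*(-33) = ((6 - 12)*(1 + 0))*(-33) = -6*1*(-33) = -6*(-33) = 198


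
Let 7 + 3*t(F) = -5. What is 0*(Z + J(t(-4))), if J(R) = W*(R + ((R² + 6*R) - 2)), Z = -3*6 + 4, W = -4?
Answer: 0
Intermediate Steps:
t(F) = -4 (t(F) = -7/3 + (⅓)*(-5) = -7/3 - 5/3 = -4)
Z = -14 (Z = -18 + 4 = -14)
J(R) = 8 - 28*R - 4*R² (J(R) = -4*(R + ((R² + 6*R) - 2)) = -4*(R + (-2 + R² + 6*R)) = -4*(-2 + R² + 7*R) = 8 - 28*R - 4*R²)
0*(Z + J(t(-4))) = 0*(-14 + (8 - 28*(-4) - 4*(-4)²)) = 0*(-14 + (8 + 112 - 4*16)) = 0*(-14 + (8 + 112 - 64)) = 0*(-14 + 56) = 0*42 = 0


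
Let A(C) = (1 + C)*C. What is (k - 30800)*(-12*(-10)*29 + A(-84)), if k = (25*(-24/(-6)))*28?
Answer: -292656000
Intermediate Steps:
A(C) = C*(1 + C)
k = 2800 (k = (25*(-24*(-1/6)))*28 = (25*4)*28 = 100*28 = 2800)
(k - 30800)*(-12*(-10)*29 + A(-84)) = (2800 - 30800)*(-12*(-10)*29 - 84*(1 - 84)) = -28000*(120*29 - 84*(-83)) = -28000*(3480 + 6972) = -28000*10452 = -292656000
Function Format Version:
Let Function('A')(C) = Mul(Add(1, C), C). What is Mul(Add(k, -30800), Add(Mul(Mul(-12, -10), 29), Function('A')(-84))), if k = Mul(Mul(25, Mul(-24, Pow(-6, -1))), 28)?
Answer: -292656000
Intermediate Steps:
Function('A')(C) = Mul(C, Add(1, C))
k = 2800 (k = Mul(Mul(25, Mul(-24, Rational(-1, 6))), 28) = Mul(Mul(25, 4), 28) = Mul(100, 28) = 2800)
Mul(Add(k, -30800), Add(Mul(Mul(-12, -10), 29), Function('A')(-84))) = Mul(Add(2800, -30800), Add(Mul(Mul(-12, -10), 29), Mul(-84, Add(1, -84)))) = Mul(-28000, Add(Mul(120, 29), Mul(-84, -83))) = Mul(-28000, Add(3480, 6972)) = Mul(-28000, 10452) = -292656000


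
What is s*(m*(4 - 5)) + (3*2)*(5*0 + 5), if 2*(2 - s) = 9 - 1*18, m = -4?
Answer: 56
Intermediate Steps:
s = 13/2 (s = 2 - (9 - 1*18)/2 = 2 - (9 - 18)/2 = 2 - 1/2*(-9) = 2 + 9/2 = 13/2 ≈ 6.5000)
s*(m*(4 - 5)) + (3*2)*(5*0 + 5) = 13*(-4*(4 - 5))/2 + (3*2)*(5*0 + 5) = 13*(-4*(-1))/2 + 6*(0 + 5) = (13/2)*4 + 6*5 = 26 + 30 = 56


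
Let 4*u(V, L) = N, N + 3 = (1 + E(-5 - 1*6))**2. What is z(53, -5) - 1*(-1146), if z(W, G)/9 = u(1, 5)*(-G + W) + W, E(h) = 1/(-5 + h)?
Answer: 689253/512 ≈ 1346.2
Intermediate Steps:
N = -543/256 (N = -3 + (1 + 1/(-5 + (-5 - 1*6)))**2 = -3 + (1 + 1/(-5 + (-5 - 6)))**2 = -3 + (1 + 1/(-5 - 11))**2 = -3 + (1 + 1/(-16))**2 = -3 + (1 - 1/16)**2 = -3 + (15/16)**2 = -3 + 225/256 = -543/256 ≈ -2.1211)
u(V, L) = -543/1024 (u(V, L) = (1/4)*(-543/256) = -543/1024)
z(W, G) = 4329*W/1024 + 4887*G/1024 (z(W, G) = 9*(-543*(-G + W)/1024 + W) = 9*(-543*(W - G)/1024 + W) = 9*((-543*W/1024 + 543*G/1024) + W) = 9*(481*W/1024 + 543*G/1024) = 4329*W/1024 + 4887*G/1024)
z(53, -5) - 1*(-1146) = ((4329/1024)*53 + (4887/1024)*(-5)) - 1*(-1146) = (229437/1024 - 24435/1024) + 1146 = 102501/512 + 1146 = 689253/512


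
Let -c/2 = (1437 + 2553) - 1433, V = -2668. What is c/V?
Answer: 2557/1334 ≈ 1.9168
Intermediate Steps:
c = -5114 (c = -2*((1437 + 2553) - 1433) = -2*(3990 - 1433) = -2*2557 = -5114)
c/V = -5114/(-2668) = -5114*(-1/2668) = 2557/1334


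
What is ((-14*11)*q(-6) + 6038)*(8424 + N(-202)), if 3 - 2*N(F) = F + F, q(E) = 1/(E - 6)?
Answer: 626442775/12 ≈ 5.2204e+7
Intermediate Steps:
q(E) = 1/(-6 + E)
N(F) = 3/2 - F (N(F) = 3/2 - (F + F)/2 = 3/2 - F)
((-14*11)*q(-6) + 6038)*(8424 + N(-202)) = ((-14*11)/(-6 - 6) + 6038)*(8424 + (3/2 - 1*(-202))) = (-154/(-12) + 6038)*(8424 + (3/2 + 202)) = (-154*(-1/12) + 6038)*(8424 + 407/2) = (77/6 + 6038)*(17255/2) = (36305/6)*(17255/2) = 626442775/12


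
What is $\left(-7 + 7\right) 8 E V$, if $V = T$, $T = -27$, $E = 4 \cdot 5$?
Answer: $0$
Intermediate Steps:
$E = 20$
$V = -27$
$\left(-7 + 7\right) 8 E V = \left(-7 + 7\right) 8 \cdot 20 \left(-27\right) = 0 \cdot 8 \cdot 20 \left(-27\right) = 0 \cdot 20 \left(-27\right) = 0 \left(-27\right) = 0$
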